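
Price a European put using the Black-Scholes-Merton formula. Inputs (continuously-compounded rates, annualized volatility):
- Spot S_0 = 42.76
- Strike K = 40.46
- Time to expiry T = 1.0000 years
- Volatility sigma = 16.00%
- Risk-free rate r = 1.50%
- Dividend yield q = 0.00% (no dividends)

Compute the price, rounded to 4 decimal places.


d1 = (ln(S/K) + (r - q + 0.5*sigma^2) * T) / (sigma * sqrt(T)) = 0.51930784
d2 = d1 - sigma * sqrt(T) = 0.35930784
exp(-rT) = 0.98511194; exp(-qT) = 1.00000000
P = K * exp(-rT) * N(-d2) - S_0 * exp(-qT) * N(-d1)
N(-d1) = 0.30177304; N(-d2) = 0.35968240
P = 40.4600 * 0.98511194 * 0.35968240 - 42.7600 * 1.00000000 * 0.30177304 = 1.4323

Answer: Price = 1.4323


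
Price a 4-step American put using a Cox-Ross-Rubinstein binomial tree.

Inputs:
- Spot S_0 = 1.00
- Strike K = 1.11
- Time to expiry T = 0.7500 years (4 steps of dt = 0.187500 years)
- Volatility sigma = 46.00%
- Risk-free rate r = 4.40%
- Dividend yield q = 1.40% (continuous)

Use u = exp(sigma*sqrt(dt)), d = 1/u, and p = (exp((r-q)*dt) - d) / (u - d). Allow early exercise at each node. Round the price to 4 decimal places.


dt = T/N = 0.187500
u = exp(sigma*sqrt(dt)) = 1.220409; d = 1/u = 0.819398
p = (exp((r-q)*dt) - d) / (u - d) = 0.464434
Discount per step: exp(-r*dt) = 0.991784
Stock lattice S(k, i) with i counting down-moves:
  k=0: S(0,0) = 1.0000
  k=1: S(1,0) = 1.2204; S(1,1) = 0.8194
  k=2: S(2,0) = 1.4894; S(2,1) = 1.0000; S(2,2) = 0.6714
  k=3: S(3,0) = 1.8177; S(3,1) = 1.2204; S(3,2) = 0.8194; S(3,3) = 0.5502
  k=4: S(4,0) = 2.2183; S(4,1) = 1.4894; S(4,2) = 1.0000; S(4,3) = 0.6714; S(4,4) = 0.4508
Terminal payoffs V(N, i) = max(K - S_T, 0):
  V(4,0) = 0.000000; V(4,1) = 0.000000; V(4,2) = 0.110000; V(4,3) = 0.438588; V(4,4) = 0.659205
Backward induction: V(k, i) = exp(-r*dt) * [p * V(k+1, i) + (1-p) * V(k+1, i+1)]; then take max(V_cont, immediate exercise) for American.
  V(3,0) = exp(-r*dt) * [p*0.000000 + (1-p)*0.000000] = 0.000000; exercise = 0.000000; V(3,0) = max -> 0.000000
  V(3,1) = exp(-r*dt) * [p*0.000000 + (1-p)*0.110000] = 0.058428; exercise = 0.000000; V(3,1) = max -> 0.058428
  V(3,2) = exp(-r*dt) * [p*0.110000 + (1-p)*0.438588] = 0.283631; exercise = 0.290602; V(3,2) = max -> 0.290602
  V(3,3) = exp(-r*dt) * [p*0.438588 + (1-p)*0.659205] = 0.552169; exercise = 0.559846; V(3,3) = max -> 0.559846
  V(2,0) = exp(-r*dt) * [p*0.000000 + (1-p)*0.058428] = 0.031035; exercise = 0.000000; V(2,0) = max -> 0.031035
  V(2,1) = exp(-r*dt) * [p*0.058428 + (1-p)*0.290602] = 0.181271; exercise = 0.110000; V(2,1) = max -> 0.181271
  V(2,2) = exp(-r*dt) * [p*0.290602 + (1-p)*0.559846] = 0.431228; exercise = 0.438588; V(2,2) = max -> 0.438588
  V(1,0) = exp(-r*dt) * [p*0.031035 + (1-p)*0.181271] = 0.110580; exercise = 0.000000; V(1,0) = max -> 0.110580
  V(1,1) = exp(-r*dt) * [p*0.181271 + (1-p)*0.438588] = 0.316459; exercise = 0.290602; V(1,1) = max -> 0.316459
  V(0,0) = exp(-r*dt) * [p*0.110580 + (1-p)*0.316459] = 0.219028; exercise = 0.110000; V(0,0) = max -> 0.219028

Answer: Price = V(0,0) = 0.2190


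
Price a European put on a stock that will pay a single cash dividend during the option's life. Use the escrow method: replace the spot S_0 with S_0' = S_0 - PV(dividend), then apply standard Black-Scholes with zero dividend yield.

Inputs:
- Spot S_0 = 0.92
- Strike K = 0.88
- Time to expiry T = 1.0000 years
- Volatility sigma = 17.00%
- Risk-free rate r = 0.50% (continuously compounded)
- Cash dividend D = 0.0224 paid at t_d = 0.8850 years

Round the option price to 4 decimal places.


Answer: Price = 0.0497

Derivation:
PV(D) = D * exp(-r * t_d) = 0.0224 * 0.99558478 = 0.02230110
S_0' = S_0 - PV(D) = 0.9200 - 0.02230110 = 0.89769890
d1 = (ln(S_0'/K) + (r + sigma^2/2)*T) / (sigma*sqrt(T)) = 0.23154591
d2 = d1 - sigma*sqrt(T) = 0.06154591
exp(-rT) = 0.99501248
N(-d1) = 0.40844536; N(-d2) = 0.47546223
P = K * exp(-rT) * N(-d2) - S_0' * N(-d1) = 0.8800 * 0.99501248 * 0.47546223 - 0.89769890 * 0.40844536 = 0.0497


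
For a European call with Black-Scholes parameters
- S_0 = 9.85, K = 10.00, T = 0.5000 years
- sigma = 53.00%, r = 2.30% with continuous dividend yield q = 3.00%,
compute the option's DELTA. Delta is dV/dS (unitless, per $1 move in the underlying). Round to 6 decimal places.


Answer: Delta = 0.546508

Derivation:
d1 = 0.1377160158; d2 = -0.2370505782
phi(d1) = 0.3951770512; exp(-qT) = 0.9851119396; exp(-rT) = 0.9885658722
N(d1) = 0.5547675694
Delta = exp(-qT) * N(d1) = 0.9851119396 * 0.5547675694 = 0.546508


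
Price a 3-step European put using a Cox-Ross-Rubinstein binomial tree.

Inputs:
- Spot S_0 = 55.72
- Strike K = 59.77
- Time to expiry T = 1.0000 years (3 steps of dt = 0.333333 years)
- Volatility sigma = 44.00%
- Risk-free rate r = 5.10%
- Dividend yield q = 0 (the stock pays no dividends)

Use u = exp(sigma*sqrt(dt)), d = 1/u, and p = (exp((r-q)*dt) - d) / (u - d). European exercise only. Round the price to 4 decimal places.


dt = T/N = 0.333333
u = exp(sigma*sqrt(dt)) = 1.289216; d = 1/u = 0.775665
p = (exp((r-q)*dt) - d) / (u - d) = 0.470217
Discount per step: exp(-r*dt) = 0.983144
Stock lattice S(k, i) with i counting down-moves:
  k=0: S(0,0) = 55.7200
  k=1: S(1,0) = 71.8351; S(1,1) = 43.2201
  k=2: S(2,0) = 92.6110; S(2,1) = 55.7200; S(2,2) = 33.5243
  k=3: S(3,0) = 119.3955; S(3,1) = 71.8351; S(3,2) = 43.2201; S(3,3) = 26.0036
Terminal payoffs V(N, i) = max(K - S_T, 0):
  V(3,0) = 0.000000; V(3,1) = 0.000000; V(3,2) = 16.549927; V(3,3) = 33.766353
Backward induction: V(k, i) = exp(-r*dt) * [p * V(k+1, i) + (1-p) * V(k+1, i+1)].
  V(2,0) = exp(-r*dt) * [p*0.000000 + (1-p)*0.000000] = 0.000000
  V(2,1) = exp(-r*dt) * [p*0.000000 + (1-p)*16.549927] = 8.620082
  V(2,2) = exp(-r*dt) * [p*16.549927 + (1-p)*33.766353] = 25.238186
  V(1,0) = exp(-r*dt) * [p*0.000000 + (1-p)*8.620082] = 4.489796
  V(1,1) = exp(-r*dt) * [p*8.620082 + (1-p)*25.238186] = 17.130370
  V(0,0) = exp(-r*dt) * [p*4.489796 + (1-p)*17.130370] = 10.997998

Answer: Price = V(0,0) = 10.9980


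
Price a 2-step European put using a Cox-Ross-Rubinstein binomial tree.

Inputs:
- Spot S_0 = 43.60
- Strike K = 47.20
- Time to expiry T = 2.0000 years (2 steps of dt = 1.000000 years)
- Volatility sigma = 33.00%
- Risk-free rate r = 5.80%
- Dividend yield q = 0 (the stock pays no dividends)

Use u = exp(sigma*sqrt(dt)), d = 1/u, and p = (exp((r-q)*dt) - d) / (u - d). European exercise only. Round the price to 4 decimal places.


Answer: Price = V(0,0) = 6.9387

Derivation:
dt = T/N = 1.000000
u = exp(sigma*sqrt(dt)) = 1.390968; d = 1/u = 0.718924
p = (exp((r-q)*dt) - d) / (u - d) = 0.507096
Discount per step: exp(-r*dt) = 0.943650
Stock lattice S(k, i) with i counting down-moves:
  k=0: S(0,0) = 43.6000
  k=1: S(1,0) = 60.6462; S(1,1) = 31.3451
  k=2: S(2,0) = 84.3569; S(2,1) = 43.6000; S(2,2) = 22.5347
Terminal payoffs V(N, i) = max(K - S_T, 0):
  V(2,0) = 0.000000; V(2,1) = 3.600000; V(2,2) = 24.665282
Backward induction: V(k, i) = exp(-r*dt) * [p * V(k+1, i) + (1-p) * V(k+1, i+1)].
  V(1,0) = exp(-r*dt) * [p*0.000000 + (1-p)*3.600000] = 1.674463
  V(1,1) = exp(-r*dt) * [p*3.600000 + (1-p)*24.665282] = 13.195203
  V(0,0) = exp(-r*dt) * [p*1.674463 + (1-p)*13.195203] = 6.938731


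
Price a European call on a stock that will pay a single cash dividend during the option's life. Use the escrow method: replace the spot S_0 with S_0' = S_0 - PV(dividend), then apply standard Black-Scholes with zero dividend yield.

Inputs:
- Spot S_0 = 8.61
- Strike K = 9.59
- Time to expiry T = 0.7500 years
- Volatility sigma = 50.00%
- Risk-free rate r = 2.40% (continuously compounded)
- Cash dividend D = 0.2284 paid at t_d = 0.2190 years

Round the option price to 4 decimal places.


Answer: Price = 1.0616

Derivation:
PV(D) = D * exp(-r * t_d) = 0.2284 * 0.99475779 = 0.22720268
S_0' = S_0 - PV(D) = 8.6100 - 0.22720268 = 8.38279732
d1 = (ln(S_0'/K) + (r + sigma^2/2)*T) / (sigma*sqrt(T)) = -0.05262945
d2 = d1 - sigma*sqrt(T) = -0.48564215
exp(-rT) = 0.98216103
N(d1) = 0.47901358; N(d2) = 0.31361045
C = S_0' * N(d1) - K * exp(-rT) * N(d2) = 8.38279732 * 0.47901358 - 9.5900 * 0.98216103 * 0.31361045 = 1.0616


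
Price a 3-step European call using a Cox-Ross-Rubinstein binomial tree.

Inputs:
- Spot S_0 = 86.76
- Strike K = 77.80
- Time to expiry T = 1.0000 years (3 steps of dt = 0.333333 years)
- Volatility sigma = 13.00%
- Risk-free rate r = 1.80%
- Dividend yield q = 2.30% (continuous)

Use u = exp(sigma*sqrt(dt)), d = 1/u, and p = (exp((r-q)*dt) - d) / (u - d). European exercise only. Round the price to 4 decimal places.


dt = T/N = 0.333333
u = exp(sigma*sqrt(dt)) = 1.077944; d = 1/u = 0.927692
p = (exp((r-q)*dt) - d) / (u - d) = 0.470162
Discount per step: exp(-r*dt) = 0.994018
Stock lattice S(k, i) with i counting down-moves:
  k=0: S(0,0) = 86.7600
  k=1: S(1,0) = 93.5224; S(1,1) = 80.4866
  k=2: S(2,0) = 100.8119; S(2,1) = 86.7600; S(2,2) = 74.6667
  k=3: S(3,0) = 108.6696; S(3,1) = 93.5224; S(3,2) = 80.4866; S(3,3) = 69.2677
Terminal payoffs V(N, i) = max(S_T - K, 0):
  V(3,0) = 30.869622; V(3,1) = 15.722423; V(3,2) = 2.686555; V(3,3) = 0.000000
Backward induction: V(k, i) = exp(-r*dt) * [p * V(k+1, i) + (1-p) * V(k+1, i+1)].
  V(2,0) = exp(-r*dt) * [p*30.869622 + (1-p)*15.722423] = 22.707402
  V(2,1) = exp(-r*dt) * [p*15.722423 + (1-p)*2.686555] = 8.762786
  V(2,2) = exp(-r*dt) * [p*2.686555 + (1-p)*0.000000] = 1.255559
  V(1,0) = exp(-r*dt) * [p*22.707402 + (1-p)*8.762786] = 15.227371
  V(1,1) = exp(-r*dt) * [p*8.762786 + (1-p)*1.255559] = 4.756544
  V(0,0) = exp(-r*dt) * [p*15.227371 + (1-p)*4.756544] = 9.621623

Answer: Price = V(0,0) = 9.6216


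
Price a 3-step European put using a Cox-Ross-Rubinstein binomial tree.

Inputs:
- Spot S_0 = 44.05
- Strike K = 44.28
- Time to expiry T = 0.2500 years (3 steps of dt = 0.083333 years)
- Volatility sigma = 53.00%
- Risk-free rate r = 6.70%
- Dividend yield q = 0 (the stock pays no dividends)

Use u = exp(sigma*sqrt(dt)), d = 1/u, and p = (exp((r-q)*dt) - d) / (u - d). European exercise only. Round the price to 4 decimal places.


dt = T/N = 0.083333
u = exp(sigma*sqrt(dt)) = 1.165322; d = 1/u = 0.858132
p = (exp((r-q)*dt) - d) / (u - d) = 0.480051
Discount per step: exp(-r*dt) = 0.994432
Stock lattice S(k, i) with i counting down-moves:
  k=0: S(0,0) = 44.0500
  k=1: S(1,0) = 51.3325; S(1,1) = 37.8007
  k=2: S(2,0) = 59.8189; S(2,1) = 44.0500; S(2,2) = 32.4380
  k=3: S(3,0) = 69.7083; S(3,1) = 51.3325; S(3,2) = 37.8007; S(3,3) = 27.8360
Terminal payoffs V(N, i) = max(K - S_T, 0):
  V(3,0) = 0.000000; V(3,1) = 0.000000; V(3,2) = 6.479303; V(3,3) = 16.443952
Backward induction: V(k, i) = exp(-r*dt) * [p * V(k+1, i) + (1-p) * V(k+1, i+1)].
  V(2,0) = exp(-r*dt) * [p*0.000000 + (1-p)*0.000000] = 0.000000
  V(2,1) = exp(-r*dt) * [p*0.000000 + (1-p)*6.479303] = 3.350148
  V(2,2) = exp(-r*dt) * [p*6.479303 + (1-p)*16.443952] = 11.595487
  V(1,0) = exp(-r*dt) * [p*0.000000 + (1-p)*3.350148] = 1.732207
  V(1,1) = exp(-r*dt) * [p*3.350148 + (1-p)*11.595487] = 7.594779
  V(0,0) = exp(-r*dt) * [p*1.732207 + (1-p)*7.594779] = 4.753827

Answer: Price = V(0,0) = 4.7538


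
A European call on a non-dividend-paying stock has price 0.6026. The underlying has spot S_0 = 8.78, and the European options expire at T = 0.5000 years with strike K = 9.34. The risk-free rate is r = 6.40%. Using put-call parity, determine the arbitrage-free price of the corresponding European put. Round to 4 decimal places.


Put-call parity: C - P = S_0 * exp(-qT) - K * exp(-rT).
S_0 * exp(-qT) = 8.7800 * 1.00000000 = 8.78000000
K * exp(-rT) = 9.3400 * 0.96850658 = 9.04585148
P = C - S*exp(-qT) + K*exp(-rT)
P = 0.6026 - 8.78000000 + 9.04585148 = 0.8685

Answer: Put price = 0.8685


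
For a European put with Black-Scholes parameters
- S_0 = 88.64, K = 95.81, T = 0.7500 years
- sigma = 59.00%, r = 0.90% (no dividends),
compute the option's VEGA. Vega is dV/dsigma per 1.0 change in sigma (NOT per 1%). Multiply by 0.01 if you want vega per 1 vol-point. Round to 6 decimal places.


Answer: Vega = 30.417639

Derivation:
d1 = 0.1164557754; d2 = -0.3944992129
phi(d1) = 0.3962462146; exp(-qT) = 1.0000000000; exp(-rT) = 0.9932727301
Vega = S * exp(-qT) * phi(d1) * sqrt(T) = 88.6400 * 1.0000000000 * 0.3962462146 * 0.8660254038 = 30.417639


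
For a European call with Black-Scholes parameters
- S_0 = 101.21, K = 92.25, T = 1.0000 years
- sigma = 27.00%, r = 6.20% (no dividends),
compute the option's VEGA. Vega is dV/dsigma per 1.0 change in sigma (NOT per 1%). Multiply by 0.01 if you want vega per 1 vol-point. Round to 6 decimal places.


d1 = 0.7079454936; d2 = 0.4379454936
phi(d1) = 0.3105122443; exp(-qT) = 1.0000000000; exp(-rT) = 0.9398828868
Vega = S * exp(-qT) * phi(d1) * sqrt(T) = 101.2100 * 1.0000000000 * 0.3105122443 * 1.0000000000 = 31.426944

Answer: Vega = 31.426944


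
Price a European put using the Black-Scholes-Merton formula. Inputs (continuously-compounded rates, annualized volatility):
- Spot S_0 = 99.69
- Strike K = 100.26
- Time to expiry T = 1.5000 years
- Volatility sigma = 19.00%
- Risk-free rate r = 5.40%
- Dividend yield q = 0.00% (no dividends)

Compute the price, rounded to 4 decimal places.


d1 = (ln(S/K) + (r - q + 0.5*sigma^2) * T) / (sigma * sqrt(T)) = 0.43993506
d2 = d1 - sigma * sqrt(T) = 0.20723353
exp(-rT) = 0.92219369; exp(-qT) = 1.00000000
P = K * exp(-rT) * N(-d2) - S_0 * exp(-qT) * N(-d1)
N(-d1) = 0.32999207; N(-d2) = 0.41791374
P = 100.2600 * 0.92219369 * 0.41791374 - 99.6900 * 1.00000000 * 0.32999207 = 5.7430

Answer: Price = 5.7430


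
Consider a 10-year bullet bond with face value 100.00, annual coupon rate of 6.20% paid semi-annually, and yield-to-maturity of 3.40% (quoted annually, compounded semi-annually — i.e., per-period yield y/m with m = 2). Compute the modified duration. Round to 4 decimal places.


Coupon per period c = face * coupon_rate / m = 3.100000
Periods per year m = 2; per-period yield y/m = 0.017000
Number of cashflows N = 20
Cashflows (t years, CF_t, discount factor 1/(1+y/m)^(m*t), PV):
  t = 0.5000: CF_t = 3.100000, DF = 0.983284, PV = 3.048181
  t = 1.0000: CF_t = 3.100000, DF = 0.966848, PV = 2.997228
  t = 1.5000: CF_t = 3.100000, DF = 0.950686, PV = 2.947127
  t = 2.0000: CF_t = 3.100000, DF = 0.934795, PV = 2.897863
  t = 2.5000: CF_t = 3.100000, DF = 0.919169, PV = 2.849423
  t = 3.0000: CF_t = 3.100000, DF = 0.903804, PV = 2.801793
  t = 3.5000: CF_t = 3.100000, DF = 0.888696, PV = 2.754958
  t = 4.0000: CF_t = 3.100000, DF = 0.873841, PV = 2.708907
  t = 4.5000: CF_t = 3.100000, DF = 0.859234, PV = 2.663625
  t = 5.0000: CF_t = 3.100000, DF = 0.844871, PV = 2.619101
  t = 5.5000: CF_t = 3.100000, DF = 0.830748, PV = 2.575320
  t = 6.0000: CF_t = 3.100000, DF = 0.816862, PV = 2.532271
  t = 6.5000: CF_t = 3.100000, DF = 0.803207, PV = 2.489942
  t = 7.0000: CF_t = 3.100000, DF = 0.789781, PV = 2.448321
  t = 7.5000: CF_t = 3.100000, DF = 0.776579, PV = 2.407395
  t = 8.0000: CF_t = 3.100000, DF = 0.763598, PV = 2.367154
  t = 8.5000: CF_t = 3.100000, DF = 0.750834, PV = 2.327585
  t = 9.0000: CF_t = 3.100000, DF = 0.738283, PV = 2.288677
  t = 9.5000: CF_t = 3.100000, DF = 0.725942, PV = 2.250420
  t = 10.0000: CF_t = 103.100000, DF = 0.713807, PV = 73.593525
Price P = sum_t PV_t = 123.568816
First compute Macaulay numerator sum_t t * PV_t:
  t * PV_t at t = 0.5000: 1.524090
  t * PV_t at t = 1.0000: 2.997228
  t * PV_t at t = 1.5000: 4.420690
  t * PV_t at t = 2.0000: 5.795726
  t * PV_t at t = 2.5000: 7.123558
  t * PV_t at t = 3.0000: 8.405378
  t * PV_t at t = 3.5000: 9.642354
  t * PV_t at t = 4.0000: 10.835627
  t * PV_t at t = 4.5000: 11.986313
  t * PV_t at t = 5.0000: 13.095503
  t * PV_t at t = 5.5000: 14.164260
  t * PV_t at t = 6.0000: 15.193629
  t * PV_t at t = 6.5000: 16.184626
  t * PV_t at t = 7.0000: 17.138247
  t * PV_t at t = 7.5000: 18.055464
  t * PV_t at t = 8.0000: 18.937229
  t * PV_t at t = 8.5000: 19.784470
  t * PV_t at t = 9.0000: 20.598095
  t * PV_t at t = 9.5000: 21.378990
  t * PV_t at t = 10.0000: 735.935252
Macaulay duration D = 973.196731 / 123.568816 = 7.875747
Modified duration = D / (1 + y/m) = 7.875747 / (1 + 0.017000) = 7.744097

Answer: Modified duration = 7.7441


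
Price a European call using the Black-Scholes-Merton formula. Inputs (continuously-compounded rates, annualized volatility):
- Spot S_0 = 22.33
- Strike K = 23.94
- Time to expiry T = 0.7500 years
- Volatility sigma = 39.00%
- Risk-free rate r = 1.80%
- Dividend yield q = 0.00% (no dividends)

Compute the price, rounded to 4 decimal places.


Answer: Price = 2.4785

Derivation:
d1 = (ln(S/K) + (r - q + 0.5*sigma^2) * T) / (sigma * sqrt(T)) = 0.00271759
d2 = d1 - sigma * sqrt(T) = -0.33503232
exp(-rT) = 0.98659072; exp(-qT) = 1.00000000
C = S_0 * exp(-qT) * N(d1) - K * exp(-rT) * N(d2)
N(d1) = 0.50108416; N(d2) = 0.36880035
C = 22.3300 * 1.00000000 * 0.50108416 - 23.9400 * 0.98659072 * 0.36880035 = 2.4785


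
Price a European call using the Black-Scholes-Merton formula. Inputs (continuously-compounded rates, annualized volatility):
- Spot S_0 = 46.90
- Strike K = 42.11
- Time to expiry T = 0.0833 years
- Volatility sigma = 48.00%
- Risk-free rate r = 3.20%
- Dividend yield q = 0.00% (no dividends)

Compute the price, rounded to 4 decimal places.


d1 = (ln(S/K) + (r - q + 0.5*sigma^2) * T) / (sigma * sqrt(T)) = 0.86615675
d2 = d1 - sigma * sqrt(T) = 0.72762040
exp(-rT) = 0.99733795; exp(-qT) = 1.00000000
C = S_0 * exp(-qT) * N(d1) - K * exp(-rT) * N(d2)
N(d1) = 0.80679790; N(d2) = 0.76657700
C = 46.9000 * 1.00000000 * 0.80679790 - 42.1100 * 0.99733795 * 0.76657700 = 5.6442

Answer: Price = 5.6442


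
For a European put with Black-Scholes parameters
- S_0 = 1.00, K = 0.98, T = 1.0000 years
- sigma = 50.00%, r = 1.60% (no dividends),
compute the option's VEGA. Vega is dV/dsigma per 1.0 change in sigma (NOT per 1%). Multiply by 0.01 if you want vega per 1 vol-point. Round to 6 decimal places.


Answer: Vega = 0.378738

Derivation:
d1 = 0.3224054146; d2 = -0.1775945854
phi(d1) = 0.3787377905; exp(-qT) = 1.0000000000; exp(-rT) = 0.9841273201
Vega = S * exp(-qT) * phi(d1) * sqrt(T) = 1.0000 * 1.0000000000 * 0.3787377905 * 1.0000000000 = 0.378738


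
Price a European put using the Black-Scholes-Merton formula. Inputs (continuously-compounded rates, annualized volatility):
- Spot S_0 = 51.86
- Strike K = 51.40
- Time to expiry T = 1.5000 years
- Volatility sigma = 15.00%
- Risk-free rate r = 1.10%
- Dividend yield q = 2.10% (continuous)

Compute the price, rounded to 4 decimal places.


d1 = (ln(S/K) + (r - q + 0.5*sigma^2) * T) / (sigma * sqrt(T)) = 0.05870397
d2 = d1 - sigma * sqrt(T) = -0.12500776
exp(-rT) = 0.98363538; exp(-qT) = 0.96899096
P = K * exp(-rT) * N(-d2) - S_0 * exp(-qT) * N(-d1)
N(-d1) = 0.47659395; N(-d2) = 0.54974130
P = 51.4000 * 0.98363538 * 0.54974130 - 51.8600 * 0.96899096 * 0.47659395 = 3.8446

Answer: Price = 3.8446


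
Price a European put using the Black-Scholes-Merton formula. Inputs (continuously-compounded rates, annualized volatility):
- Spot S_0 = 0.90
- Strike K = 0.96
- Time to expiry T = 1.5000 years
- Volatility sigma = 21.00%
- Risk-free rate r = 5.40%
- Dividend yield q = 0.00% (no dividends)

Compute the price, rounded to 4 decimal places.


d1 = (ln(S/K) + (r - q + 0.5*sigma^2) * T) / (sigma * sqrt(T)) = 0.19260174
d2 = d1 - sigma * sqrt(T) = -0.06459468
exp(-rT) = 0.92219369; exp(-qT) = 1.00000000
P = K * exp(-rT) * N(-d2) - S_0 * exp(-qT) * N(-d1)
N(-d1) = 0.42363544; N(-d2) = 0.52575164
P = 0.9600 * 0.92219369 * 0.52575164 - 0.9000 * 1.00000000 * 0.42363544 = 0.0842

Answer: Price = 0.0842


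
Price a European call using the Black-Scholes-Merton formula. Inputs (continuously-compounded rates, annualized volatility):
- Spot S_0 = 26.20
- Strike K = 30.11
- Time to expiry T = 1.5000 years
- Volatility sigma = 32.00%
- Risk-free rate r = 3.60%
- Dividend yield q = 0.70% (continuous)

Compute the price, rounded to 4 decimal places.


d1 = (ln(S/K) + (r - q + 0.5*sigma^2) * T) / (sigma * sqrt(T)) = -0.04796390
d2 = d1 - sigma * sqrt(T) = -0.43988226
exp(-rT) = 0.94743211; exp(-qT) = 0.98955493
C = S_0 * exp(-qT) * N(d1) - K * exp(-rT) * N(d2)
N(d1) = 0.48087251; N(d2) = 0.33001119
C = 26.2000 * 0.98955493 * 0.48087251 - 30.1100 * 0.94743211 * 0.33001119 = 3.0530

Answer: Price = 3.0530


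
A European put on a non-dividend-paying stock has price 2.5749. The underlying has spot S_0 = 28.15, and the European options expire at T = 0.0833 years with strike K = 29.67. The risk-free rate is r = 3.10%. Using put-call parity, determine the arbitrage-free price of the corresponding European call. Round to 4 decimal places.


Put-call parity: C - P = S_0 * exp(-qT) - K * exp(-rT).
S_0 * exp(-qT) = 28.1500 * 1.00000000 = 28.15000000
K * exp(-rT) = 29.6700 * 0.99742103 = 29.59348200
C = P + S*exp(-qT) - K*exp(-rT)
C = 2.5749 + 28.15000000 - 29.59348200 = 1.1314

Answer: Call price = 1.1314


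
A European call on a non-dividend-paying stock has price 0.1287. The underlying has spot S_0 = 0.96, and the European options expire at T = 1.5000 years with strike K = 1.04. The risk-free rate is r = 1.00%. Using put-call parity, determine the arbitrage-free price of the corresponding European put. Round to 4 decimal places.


Answer: Put price = 0.1932

Derivation:
Put-call parity: C - P = S_0 * exp(-qT) - K * exp(-rT).
S_0 * exp(-qT) = 0.9600 * 1.00000000 = 0.96000000
K * exp(-rT) = 1.0400 * 0.98511194 = 1.02451642
P = C - S*exp(-qT) + K*exp(-rT)
P = 0.1287 - 0.96000000 + 1.02451642 = 0.1932


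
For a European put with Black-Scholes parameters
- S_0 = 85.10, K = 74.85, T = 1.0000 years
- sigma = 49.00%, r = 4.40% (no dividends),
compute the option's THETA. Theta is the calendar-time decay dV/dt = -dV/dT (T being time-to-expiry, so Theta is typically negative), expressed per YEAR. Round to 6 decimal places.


Answer: Theta = -5.519337

Derivation:
d1 = 0.5967161729; d2 = 0.1067161729
phi(d1) = 0.3338800011; exp(-qT) = 1.0000000000; exp(-rT) = 0.9569539575
Theta = -S*exp(-qT)*phi(d1)*sigma/(2*sqrt(T)) + r*K*exp(-rT)*N(-d2) - q*S*exp(-qT)*N(-d1)
N(-d1) = 0.2753484465; N(-d2) = 0.4575070759; sqrt(T) = 1.0000000000
Term 1 = -85.1000 * 1.0000000000 * 0.3338800011 * 0.4900 / (2 * 1.0000000000) = -6.9612310829
Term 2 = 0.0440 * 74.8500 * 0.9569539575 * 0.4575070759 = 1.4418940155
Term 3 = 0 (no dividend yield, q = 0)
Theta = -6.9612310829 + (1.4418940155) + (0.0000000000) = -5.519337


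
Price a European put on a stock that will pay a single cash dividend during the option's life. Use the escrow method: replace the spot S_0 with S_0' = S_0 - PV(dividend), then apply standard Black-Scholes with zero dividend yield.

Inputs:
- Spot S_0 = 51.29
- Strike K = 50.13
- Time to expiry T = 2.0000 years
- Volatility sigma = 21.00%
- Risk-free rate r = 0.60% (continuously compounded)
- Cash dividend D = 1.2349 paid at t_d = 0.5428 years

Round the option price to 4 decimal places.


PV(D) = D * exp(-r * t_d) = 1.2349 * 0.99674850 = 1.23088472
S_0' = S_0 - PV(D) = 51.2900 - 1.23088472 = 50.05911528
d1 = (ln(S_0'/K) + (r + sigma^2/2)*T) / (sigma*sqrt(T)) = 0.18413391
d2 = d1 - sigma*sqrt(T) = -0.11285094
exp(-rT) = 0.98807171
N(-d1) = 0.42695420; N(-d2) = 0.54492563
P = K * exp(-rT) * N(-d2) - S_0' * N(-d1) = 50.1300 * 0.98807171 * 0.54492563 - 50.05911528 * 0.42695420 = 5.6183

Answer: Price = 5.6183


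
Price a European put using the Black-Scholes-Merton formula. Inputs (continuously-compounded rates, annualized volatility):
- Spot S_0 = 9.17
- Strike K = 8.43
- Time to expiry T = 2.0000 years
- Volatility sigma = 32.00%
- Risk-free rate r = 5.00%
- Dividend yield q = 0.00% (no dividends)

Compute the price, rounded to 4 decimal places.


Answer: Price = 0.8527

Derivation:
d1 = (ln(S/K) + (r - q + 0.5*sigma^2) * T) / (sigma * sqrt(T)) = 0.63317106
d2 = d1 - sigma * sqrt(T) = 0.18062272
exp(-rT) = 0.90483742; exp(-qT) = 1.00000000
P = K * exp(-rT) * N(-d2) - S_0 * exp(-qT) * N(-d1)
N(-d1) = 0.26331097; N(-d2) = 0.42833186
P = 8.4300 * 0.90483742 * 0.42833186 - 9.1700 * 1.00000000 * 0.26331097 = 0.8527


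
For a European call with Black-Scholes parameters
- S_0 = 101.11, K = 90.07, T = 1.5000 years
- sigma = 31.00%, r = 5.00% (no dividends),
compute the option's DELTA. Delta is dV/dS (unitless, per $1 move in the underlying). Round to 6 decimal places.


Answer: Delta = 0.755502

Derivation:
d1 = 0.6919068074; d2 = 0.3122358973
phi(d1) = 0.3140176614; exp(-qT) = 1.0000000000; exp(-rT) = 0.9277434863
N(d1) = 0.7555020723
Delta = exp(-qT) * N(d1) = 1.0000000000 * 0.7555020723 = 0.755502


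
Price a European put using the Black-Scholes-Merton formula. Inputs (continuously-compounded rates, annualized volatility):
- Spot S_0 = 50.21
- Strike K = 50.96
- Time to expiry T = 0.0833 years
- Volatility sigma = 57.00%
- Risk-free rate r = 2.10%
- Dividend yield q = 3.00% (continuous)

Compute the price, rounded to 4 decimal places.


Answer: Price = 3.7171

Derivation:
d1 = (ln(S/K) + (r - q + 0.5*sigma^2) * T) / (sigma * sqrt(T)) = -0.01242716
d2 = d1 - sigma * sqrt(T) = -0.17693908
exp(-rT) = 0.99825223; exp(-qT) = 0.99750412
P = K * exp(-rT) * N(-d2) - S_0 * exp(-qT) * N(-d1)
N(-d1) = 0.50495759; N(-d2) = 0.57022188
P = 50.9600 * 0.99825223 * 0.57022188 - 50.2100 * 0.99750412 * 0.50495759 = 3.7171


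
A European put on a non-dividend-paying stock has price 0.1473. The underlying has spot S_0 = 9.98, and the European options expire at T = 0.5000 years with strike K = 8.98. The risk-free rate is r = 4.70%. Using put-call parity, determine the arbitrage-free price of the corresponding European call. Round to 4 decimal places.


Put-call parity: C - P = S_0 * exp(-qT) - K * exp(-rT).
S_0 * exp(-qT) = 9.9800 * 1.00000000 = 9.98000000
K * exp(-rT) = 8.9800 * 0.97677397 = 8.77143029
C = P + S*exp(-qT) - K*exp(-rT)
C = 0.1473 + 9.98000000 - 8.77143029 = 1.3559

Answer: Call price = 1.3559


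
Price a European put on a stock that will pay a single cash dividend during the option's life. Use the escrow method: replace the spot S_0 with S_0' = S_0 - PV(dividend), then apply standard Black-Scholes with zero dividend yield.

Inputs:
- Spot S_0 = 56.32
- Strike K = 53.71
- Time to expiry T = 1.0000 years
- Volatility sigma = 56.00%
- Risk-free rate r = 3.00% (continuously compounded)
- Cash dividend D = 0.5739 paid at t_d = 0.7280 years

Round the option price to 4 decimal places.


PV(D) = D * exp(-r * t_d) = 0.5739 * 0.97839677 = 0.56150190
S_0' = S_0 - PV(D) = 56.3200 - 0.56150190 = 55.75849810
d1 = (ln(S_0'/K) + (r + sigma^2/2)*T) / (sigma*sqrt(T)) = 0.40041183
d2 = d1 - sigma*sqrt(T) = -0.15958817
exp(-rT) = 0.97044553
N(-d1) = 0.34442660; N(-d2) = 0.56339725
P = K * exp(-rT) * N(-d2) - S_0' * N(-d1) = 53.7100 * 0.97044553 * 0.56339725 - 55.75849810 * 0.34442660 = 10.1610

Answer: Price = 10.1610


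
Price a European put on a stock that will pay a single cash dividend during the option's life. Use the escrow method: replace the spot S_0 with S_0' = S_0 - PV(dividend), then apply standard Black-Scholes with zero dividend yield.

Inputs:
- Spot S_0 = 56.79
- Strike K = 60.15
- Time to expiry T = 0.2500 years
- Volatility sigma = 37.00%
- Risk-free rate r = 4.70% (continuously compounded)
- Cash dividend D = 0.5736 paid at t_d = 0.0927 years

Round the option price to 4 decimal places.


PV(D) = D * exp(-r * t_d) = 0.5736 * 0.99565258 = 0.57110632
S_0' = S_0 - PV(D) = 56.7900 - 0.57110632 = 56.21889368
d1 = (ln(S_0'/K) + (r + sigma^2/2)*T) / (sigma*sqrt(T)) = -0.20933003
d2 = d1 - sigma*sqrt(T) = -0.39433003
exp(-rT) = 0.98831876
N(-d1) = 0.58290469; N(-d2) = 0.65333130
P = K * exp(-rT) * N(-d2) - S_0' * N(-d1) = 60.1500 * 0.98831876 * 0.65333130 - 56.21889368 * 0.58290469 = 6.0686

Answer: Price = 6.0686


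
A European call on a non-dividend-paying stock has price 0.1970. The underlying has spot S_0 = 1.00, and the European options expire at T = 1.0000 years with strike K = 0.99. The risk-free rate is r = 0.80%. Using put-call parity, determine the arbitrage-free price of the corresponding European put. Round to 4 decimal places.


Put-call parity: C - P = S_0 * exp(-qT) - K * exp(-rT).
S_0 * exp(-qT) = 1.0000 * 1.00000000 = 1.00000000
K * exp(-rT) = 0.9900 * 0.99203191 = 0.98211160
P = C - S*exp(-qT) + K*exp(-rT)
P = 0.1970 - 1.00000000 + 0.98211160 = 0.1791

Answer: Put price = 0.1791


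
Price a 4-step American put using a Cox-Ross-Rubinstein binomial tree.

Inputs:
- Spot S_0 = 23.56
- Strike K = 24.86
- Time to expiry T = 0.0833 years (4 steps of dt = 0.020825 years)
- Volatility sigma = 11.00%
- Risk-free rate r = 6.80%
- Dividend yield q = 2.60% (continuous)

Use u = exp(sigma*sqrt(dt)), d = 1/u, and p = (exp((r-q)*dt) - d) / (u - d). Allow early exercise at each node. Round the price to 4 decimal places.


Answer: Price = V(0,0) = 1.3000

Derivation:
dt = T/N = 0.020825
u = exp(sigma*sqrt(dt)) = 1.016001; d = 1/u = 0.984251
p = (exp((r-q)*dt) - d) / (u - d) = 0.523592
Discount per step: exp(-r*dt) = 0.998585
Stock lattice S(k, i) with i counting down-moves:
  k=0: S(0,0) = 23.5600
  k=1: S(1,0) = 23.9370; S(1,1) = 23.1890
  k=2: S(2,0) = 24.3200; S(2,1) = 23.5600; S(2,2) = 22.8238
  k=3: S(3,0) = 24.7091; S(3,1) = 23.9370; S(3,2) = 23.1890; S(3,3) = 22.4643
  k=4: S(4,0) = 25.1045; S(4,1) = 24.3200; S(4,2) = 23.5600; S(4,3) = 22.8238; S(4,4) = 22.1105
Terminal payoffs V(N, i) = max(K - S_T, 0):
  V(4,0) = 0.000000; V(4,1) = 0.540019; V(4,2) = 1.300000; V(4,3) = 2.036232; V(4,4) = 2.749457
Backward induction: V(k, i) = exp(-r*dt) * [p * V(k+1, i) + (1-p) * V(k+1, i+1)]; then take max(V_cont, immediate exercise) for American.
  V(3,0) = exp(-r*dt) * [p*0.000000 + (1-p)*0.540019] = 0.256905; exercise = 0.150884; V(3,0) = max -> 0.256905
  V(3,1) = exp(-r*dt) * [p*0.540019 + (1-p)*1.300000] = 0.900803; exercise = 0.923025; V(3,1) = max -> 0.923025
  V(3,2) = exp(-r*dt) * [p*1.300000 + (1-p)*2.036232] = 1.648411; exercise = 1.671038; V(3,2) = max -> 1.671038
  V(3,3) = exp(-r*dt) * [p*2.036232 + (1-p)*2.749457] = 2.372656; exercise = 2.395675; V(3,3) = max -> 2.395675
  V(2,0) = exp(-r*dt) * [p*0.256905 + (1-p)*0.923025] = 0.573437; exercise = 0.540019; V(2,0) = max -> 0.573437
  V(2,1) = exp(-r*dt) * [p*0.923025 + (1-p)*1.671038] = 1.277574; exercise = 1.300000; V(2,1) = max -> 1.300000
  V(2,2) = exp(-r*dt) * [p*1.671038 + (1-p)*2.395675] = 2.013407; exercise = 2.036232; V(2,2) = max -> 2.036232
  V(1,0) = exp(-r*dt) * [p*0.573437 + (1-p)*1.300000] = 0.918276; exercise = 0.923025; V(1,0) = max -> 0.923025
  V(1,1) = exp(-r*dt) * [p*1.300000 + (1-p)*2.036232] = 1.648411; exercise = 1.671038; V(1,1) = max -> 1.671038
  V(0,0) = exp(-r*dt) * [p*0.923025 + (1-p)*1.671038] = 1.277574; exercise = 1.300000; V(0,0) = max -> 1.300000


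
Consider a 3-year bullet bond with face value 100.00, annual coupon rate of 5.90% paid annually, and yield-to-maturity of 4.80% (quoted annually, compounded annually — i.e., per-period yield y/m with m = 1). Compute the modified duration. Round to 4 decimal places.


Coupon per period c = face * coupon_rate / m = 5.900000
Periods per year m = 1; per-period yield y/m = 0.048000
Number of cashflows N = 3
Cashflows (t years, CF_t, discount factor 1/(1+y/m)^(m*t), PV):
  t = 1.0000: CF_t = 5.900000, DF = 0.954198, PV = 5.629771
  t = 2.0000: CF_t = 5.900000, DF = 0.910495, PV = 5.371919
  t = 3.0000: CF_t = 105.900000, DF = 0.868793, PV = 92.005145
Price P = sum_t PV_t = 103.006834
First compute Macaulay numerator sum_t t * PV_t:
  t * PV_t at t = 1.0000: 5.629771
  t * PV_t at t = 2.0000: 10.743838
  t * PV_t at t = 3.0000: 276.015434
Macaulay duration D = 292.389043 / 103.006834 = 2.838540
Modified duration = D / (1 + y/m) = 2.838540 / (1 + 0.048000) = 2.708531

Answer: Modified duration = 2.7085


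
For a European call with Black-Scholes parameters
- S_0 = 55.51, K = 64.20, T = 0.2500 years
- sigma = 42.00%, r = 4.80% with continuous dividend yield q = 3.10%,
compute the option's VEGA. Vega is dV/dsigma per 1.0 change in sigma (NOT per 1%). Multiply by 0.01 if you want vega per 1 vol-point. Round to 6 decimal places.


Answer: Vega = 9.353904

Derivation:
d1 = -0.5673334571; d2 = -0.7773334571
phi(d1) = 0.3396389427; exp(-qT) = 0.9922799538; exp(-rT) = 0.9880717129
Vega = S * exp(-qT) * phi(d1) * sqrt(T) = 55.5100 * 0.9922799538 * 0.3396389427 * 0.5000000000 = 9.353904


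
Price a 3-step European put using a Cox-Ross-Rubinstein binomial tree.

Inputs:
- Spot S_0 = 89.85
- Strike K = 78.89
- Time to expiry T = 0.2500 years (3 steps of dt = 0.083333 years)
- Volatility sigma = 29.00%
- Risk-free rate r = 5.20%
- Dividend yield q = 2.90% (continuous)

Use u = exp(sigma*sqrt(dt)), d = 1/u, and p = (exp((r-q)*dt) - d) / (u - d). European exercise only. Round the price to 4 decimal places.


Answer: Price = V(0,0) = 1.1741

Derivation:
dt = T/N = 0.083333
u = exp(sigma*sqrt(dt)) = 1.087320; d = 1/u = 0.919693
p = (exp((r-q)*dt) - d) / (u - d) = 0.490528
Discount per step: exp(-r*dt) = 0.995676
Stock lattice S(k, i) with i counting down-moves:
  k=0: S(0,0) = 89.8500
  k=1: S(1,0) = 97.6957; S(1,1) = 82.6344
  k=2: S(2,0) = 106.2265; S(2,1) = 89.8500; S(2,2) = 75.9982
  k=3: S(3,0) = 115.5021; S(3,1) = 97.6957; S(3,2) = 82.6344; S(3,3) = 69.8950
Terminal payoffs V(N, i) = max(K - S_T, 0):
  V(3,0) = 0.000000; V(3,1) = 0.000000; V(3,2) = 0.000000; V(3,3) = 8.994991
Backward induction: V(k, i) = exp(-r*dt) * [p * V(k+1, i) + (1-p) * V(k+1, i+1)].
  V(2,0) = exp(-r*dt) * [p*0.000000 + (1-p)*0.000000] = 0.000000
  V(2,1) = exp(-r*dt) * [p*0.000000 + (1-p)*0.000000] = 0.000000
  V(2,2) = exp(-r*dt) * [p*0.000000 + (1-p)*8.994991] = 4.562878
  V(1,0) = exp(-r*dt) * [p*0.000000 + (1-p)*0.000000] = 0.000000
  V(1,1) = exp(-r*dt) * [p*0.000000 + (1-p)*4.562878] = 2.314605
  V(0,0) = exp(-r*dt) * [p*0.000000 + (1-p)*2.314605] = 1.174127


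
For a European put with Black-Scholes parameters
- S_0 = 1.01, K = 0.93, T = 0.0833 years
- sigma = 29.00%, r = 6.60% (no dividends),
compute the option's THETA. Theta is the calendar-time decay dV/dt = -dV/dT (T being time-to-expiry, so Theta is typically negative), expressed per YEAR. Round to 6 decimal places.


Answer: Theta = -0.101797

Derivation:
d1 = 1.0934603801; d2 = 1.0097613359
phi(d1) = 0.2194202727; exp(-qT) = 1.0000000000; exp(-rT) = 0.9945172852
Theta = -S*exp(-qT)*phi(d1)*sigma/(2*sqrt(T)) + r*K*exp(-rT)*N(-d2) - q*S*exp(-qT)*N(-d1)
N(-d1) = 0.1370958577; N(-d2) = 0.1563048242; sqrt(T) = 0.2886173938
Term 1 = -1.0100 * 1.0000000000 * 0.2194202727 * 0.2900 / (2 * 0.2886173938) = -0.1113380539
Term 2 = 0.0660 * 0.9300 * 0.9945172852 * 0.1563048242 = 0.0095413890
Term 3 = 0 (no dividend yield, q = 0)
Theta = -0.1113380539 + (0.0095413890) + (0.0000000000) = -0.101797


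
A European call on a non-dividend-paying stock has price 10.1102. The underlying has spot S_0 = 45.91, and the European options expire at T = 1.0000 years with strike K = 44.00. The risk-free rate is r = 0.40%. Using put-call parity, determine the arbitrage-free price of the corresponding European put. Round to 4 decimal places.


Answer: Put price = 8.0246

Derivation:
Put-call parity: C - P = S_0 * exp(-qT) - K * exp(-rT).
S_0 * exp(-qT) = 45.9100 * 1.00000000 = 45.91000000
K * exp(-rT) = 44.0000 * 0.99600799 = 43.82435153
P = C - S*exp(-qT) + K*exp(-rT)
P = 10.1102 - 45.91000000 + 43.82435153 = 8.0246


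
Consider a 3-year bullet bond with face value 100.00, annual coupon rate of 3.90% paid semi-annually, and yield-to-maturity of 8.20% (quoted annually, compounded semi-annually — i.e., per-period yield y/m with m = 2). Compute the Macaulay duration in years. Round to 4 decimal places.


Coupon per period c = face * coupon_rate / m = 1.950000
Periods per year m = 2; per-period yield y/m = 0.041000
Number of cashflows N = 6
Cashflows (t years, CF_t, discount factor 1/(1+y/m)^(m*t), PV):
  t = 0.5000: CF_t = 1.950000, DF = 0.960615, PV = 1.873199
  t = 1.0000: CF_t = 1.950000, DF = 0.922781, PV = 1.799423
  t = 1.5000: CF_t = 1.950000, DF = 0.886437, PV = 1.728552
  t = 2.0000: CF_t = 1.950000, DF = 0.851524, PV = 1.660473
  t = 2.5000: CF_t = 1.950000, DF = 0.817987, PV = 1.595074
  t = 3.0000: CF_t = 101.950000, DF = 0.785770, PV = 80.109285
Price P = sum_t PV_t = 88.766005
Macaulay numerator sum_t t * PV_t:
  t * PV_t at t = 0.5000: 0.936599
  t * PV_t at t = 1.0000: 1.799423
  t * PV_t at t = 1.5000: 2.592828
  t * PV_t at t = 2.0000: 3.320945
  t * PV_t at t = 2.5000: 3.987686
  t * PV_t at t = 3.0000: 240.327854
Macaulay duration D = (sum_t t * PV_t) / P = 252.965335 / 88.766005 = 2.849800

Answer: Macaulay duration = 2.8498 years


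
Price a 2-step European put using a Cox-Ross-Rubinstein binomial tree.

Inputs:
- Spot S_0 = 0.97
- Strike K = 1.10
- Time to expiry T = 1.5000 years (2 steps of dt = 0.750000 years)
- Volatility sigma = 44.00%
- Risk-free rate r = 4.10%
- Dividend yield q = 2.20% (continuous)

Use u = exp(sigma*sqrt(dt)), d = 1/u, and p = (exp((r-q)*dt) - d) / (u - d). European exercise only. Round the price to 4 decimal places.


Answer: Price = V(0,0) = 0.2615

Derivation:
dt = T/N = 0.750000
u = exp(sigma*sqrt(dt)) = 1.463823; d = 1/u = 0.683143
p = (exp((r-q)*dt) - d) / (u - d) = 0.424257
Discount per step: exp(-r*dt) = 0.969718
Stock lattice S(k, i) with i counting down-moves:
  k=0: S(0,0) = 0.9700
  k=1: S(1,0) = 1.4199; S(1,1) = 0.6626
  k=2: S(2,0) = 2.0785; S(2,1) = 0.9700; S(2,2) = 0.4527
Terminal payoffs V(N, i) = max(K - S_T, 0):
  V(2,0) = 0.000000; V(2,1) = 0.130000; V(2,2) = 0.647316
Backward induction: V(k, i) = exp(-r*dt) * [p * V(k+1, i) + (1-p) * V(k+1, i+1)].
  V(1,0) = exp(-r*dt) * [p*0.000000 + (1-p)*0.130000] = 0.072580
  V(1,1) = exp(-r*dt) * [p*0.130000 + (1-p)*0.647316] = 0.414885
  V(0,0) = exp(-r*dt) * [p*0.072580 + (1-p)*0.414885] = 0.261494


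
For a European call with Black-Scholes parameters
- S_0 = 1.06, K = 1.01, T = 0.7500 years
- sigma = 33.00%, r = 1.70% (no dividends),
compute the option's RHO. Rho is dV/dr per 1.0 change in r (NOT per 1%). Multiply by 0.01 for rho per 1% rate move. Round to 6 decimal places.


d1 = 0.3565787948; d2 = 0.0707904116
phi(d1) = 0.3743692191; exp(-qT) = 1.0000000000; exp(-rT) = 0.9873309369
N(d2) = 0.5282177184
Rho = K*T*exp(-rT)*N(d2) = 1.0100 * 0.7500 * 0.9873309369 * 0.5282177184 = 0.395056

Answer: Rho = 0.395056


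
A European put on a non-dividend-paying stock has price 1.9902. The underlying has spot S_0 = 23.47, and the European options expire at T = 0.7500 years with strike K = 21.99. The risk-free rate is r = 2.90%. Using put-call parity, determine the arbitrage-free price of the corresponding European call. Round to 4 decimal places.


Answer: Call price = 3.9433

Derivation:
Put-call parity: C - P = S_0 * exp(-qT) - K * exp(-rT).
S_0 * exp(-qT) = 23.4700 * 1.00000000 = 23.47000000
K * exp(-rT) = 21.9900 * 0.97848483 = 21.51688132
C = P + S*exp(-qT) - K*exp(-rT)
C = 1.9902 + 23.47000000 - 21.51688132 = 3.9433


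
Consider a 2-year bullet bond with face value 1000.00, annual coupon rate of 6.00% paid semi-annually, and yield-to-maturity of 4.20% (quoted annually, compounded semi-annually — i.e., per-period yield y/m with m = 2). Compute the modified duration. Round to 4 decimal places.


Answer: Modified duration = 1.8765

Derivation:
Coupon per period c = face * coupon_rate / m = 30.000000
Periods per year m = 2; per-period yield y/m = 0.021000
Number of cashflows N = 4
Cashflows (t years, CF_t, discount factor 1/(1+y/m)^(m*t), PV):
  t = 0.5000: CF_t = 30.000000, DF = 0.979432, PV = 29.382958
  t = 1.0000: CF_t = 30.000000, DF = 0.959287, PV = 28.778607
  t = 1.5000: CF_t = 30.000000, DF = 0.939556, PV = 28.186687
  t = 2.0000: CF_t = 1030.000000, DF = 0.920231, PV = 947.838306
Price P = sum_t PV_t = 1034.186558
First compute Macaulay numerator sum_t t * PV_t:
  t * PV_t at t = 0.5000: 14.691479
  t * PV_t at t = 1.0000: 28.778607
  t * PV_t at t = 1.5000: 42.280030
  t * PV_t at t = 2.0000: 1895.676612
Macaulay duration D = 1981.426728 / 1034.186558 = 1.915928
Modified duration = D / (1 + y/m) = 1.915928 / (1 + 0.021000) = 1.876521


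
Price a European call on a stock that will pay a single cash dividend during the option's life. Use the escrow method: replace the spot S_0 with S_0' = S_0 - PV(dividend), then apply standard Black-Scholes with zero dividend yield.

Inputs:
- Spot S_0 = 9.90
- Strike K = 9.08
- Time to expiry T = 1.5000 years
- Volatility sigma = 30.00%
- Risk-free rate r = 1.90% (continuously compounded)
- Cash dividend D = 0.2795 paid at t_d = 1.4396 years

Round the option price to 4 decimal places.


Answer: Price = 1.7836

Derivation:
PV(D) = D * exp(-r * t_d) = 0.2795 * 0.97301829 = 0.27195861
S_0' = S_0 - PV(D) = 9.9000 - 0.27195861 = 9.62804139
d1 = (ln(S_0'/K) + (r + sigma^2/2)*T) / (sigma*sqrt(T)) = 0.42078322
d2 = d1 - sigma*sqrt(T) = 0.05335976
exp(-rT) = 0.97190229
N(d1) = 0.66304331; N(d2) = 0.52127736
C = S_0' * N(d1) - K * exp(-rT) * N(d2) = 9.62804139 * 0.66304331 - 9.0800 * 0.97190229 * 0.52127736 = 1.7836
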